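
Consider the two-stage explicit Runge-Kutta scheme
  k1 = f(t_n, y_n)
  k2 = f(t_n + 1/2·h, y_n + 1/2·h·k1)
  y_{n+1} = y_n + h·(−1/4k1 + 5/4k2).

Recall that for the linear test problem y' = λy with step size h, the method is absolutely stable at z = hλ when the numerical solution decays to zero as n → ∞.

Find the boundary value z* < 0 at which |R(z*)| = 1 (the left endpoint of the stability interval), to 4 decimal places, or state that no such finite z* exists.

Test eqn y'=λy, z=hλ:
  k1=λy_n ⇒ h·k1=z·y_n;  k2=λ(1+1/2z)y_n ⇒ h·k2=z(1+1/2z)y_n
  y_{n+1}/y_n = 1 − 1/4z + 5/4z(1+1/2z) = 1 + z + 5/8z²
  so R(z) = 1 + z + 5/8z².

Need |R(x)|<1, x<0.
x=-0.43: |R|=0.6856
R=1: x+5/8x²=0 ⇒ x=−8/5=-1.6000; min R=1−1/(4·5/8)=0.6000>−1
Confirm numerically:
  x=-1.525: |R|=0.92852 <1
  x=-1.076: |R|=0.64761 <1
  x=-0.984: |R|=0.62116 <1
  x=-2.088: |R|=1.63684 >1
  x=-1.694: |R|=1.09952 >1
So |R|<1 on (-1.6000, 0).

left endpoint -1.6000.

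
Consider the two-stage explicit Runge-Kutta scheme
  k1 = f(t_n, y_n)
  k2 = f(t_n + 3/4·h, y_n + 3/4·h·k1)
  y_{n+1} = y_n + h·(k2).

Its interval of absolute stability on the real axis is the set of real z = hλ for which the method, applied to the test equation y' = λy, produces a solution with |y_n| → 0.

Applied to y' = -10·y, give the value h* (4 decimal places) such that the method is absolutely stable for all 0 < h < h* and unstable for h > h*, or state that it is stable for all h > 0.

On y'=λy, z=hλ:
  k1=λy_n ⇒ h·k1=z·y_n;  k2=λ(1+3/4z)y_n ⇒ h·k2=z(1+3/4z)y_n
  y_{n+1}/y_n = 1 + z(1+3/4z) = 1 + z + 3/4z²
  ⇒ R(z) = 1 + z + 3/4z².

Boundary: |R(x)|=1, x<0.
x=-1.54: |R|=1.2387
R=1: x+3/4x²=0 ⇒ x=−4/3=-1.3333; min R=1−1/(4·3/4)=0.6667>−1
Confirm numerically:
  x=-1.118: |R|=0.81944 <1
  x=-1.028: |R|=0.76459 <1
  x=-0.886: |R|=0.70275 <1
  x=-0.664: |R|=0.66667 <1
  x=-1.671: |R|=1.42318 >1
  x=-1.586: |R|=1.30055 >1
  x=-1.412: |R|=1.08331 >1
So |R|<1 on (-1.3333, 0).

(-1.3333,0); λ=-10 ⇒ h* = (4/3)/10 = 0.1333.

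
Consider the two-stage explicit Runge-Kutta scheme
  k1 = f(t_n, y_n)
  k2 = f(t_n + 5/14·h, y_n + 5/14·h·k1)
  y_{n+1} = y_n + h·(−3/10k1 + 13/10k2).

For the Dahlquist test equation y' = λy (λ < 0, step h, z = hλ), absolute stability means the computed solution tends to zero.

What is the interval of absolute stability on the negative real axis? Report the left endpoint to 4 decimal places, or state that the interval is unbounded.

(-2.1538, 0).

Test eqn y'=λy, z=hλ:
  k1=λy_n ⇒ h·k1=z·y_n;  k2=λ(1+5/14z)y_n ⇒ h·k2=z(1+5/14z)y_n
  y_{n+1}/y_n = 1 − 3/10z + 13/10z(1+5/14z) = 1 + z + 13/28z²
  so R(z) = 1 + z + 13/28z².

Solve |R(x)|<1 on ℝ⁻.
x=-0.79: |R|=0.4998
R=1: x+13/28x²=0 ⇒ x=−28/13=-2.1538; min R=1−1/(4·13/28)=0.4615>−1
Confirm numerically:
  x=-1.591: |R|=0.58424 <1
  x=-1.095: |R|=0.46169 <1
  x=-0.887: |R|=0.47829 <1
  x=-0.867: |R|=0.48200 <1
  x=-2.745: |R|=1.75340 >1
  x=-2.524: |R|=1.43377 >1
So |R|<1 on (-2.1538, 0).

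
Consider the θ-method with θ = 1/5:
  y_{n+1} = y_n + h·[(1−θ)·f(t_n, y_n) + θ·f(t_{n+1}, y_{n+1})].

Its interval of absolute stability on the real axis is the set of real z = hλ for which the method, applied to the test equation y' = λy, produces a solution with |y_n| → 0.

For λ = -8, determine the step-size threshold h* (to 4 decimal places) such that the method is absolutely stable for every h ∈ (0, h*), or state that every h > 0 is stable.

With y'=λy (z=hλ):
  y_{n+1} = y_n + z·[4/5·y_n + 1/5·y_{n+1}] ⇒ (1 − 1/5z)y_{n+1} = (1 + 4/5z)y_n
  Hence R(z) = (1 + 4/5z)/(1 − 1/5z).

Boundary: |R(x)|=1, x<0.
x=-1.15: |R|=0.0650
R=−1: 1+4/5x = −1+1/5x ⇒ -3/5x=2 ⇒ x=2/(-3/5)=-3.3333
Confirm numerically:
  x=-2.472: |R|=0.65418 <1
  x=-1.551: |R|=0.18379 <1
  x=-1.419: |R|=0.10531 <1
  x=-3.890: |R|=1.18785 >1
  x=-3.476: |R|=1.05050 >1
  x=-3.389: |R|=1.01991 >1
So |R|<1 on (-3.3333, 0).

(-3.3333,0); λ=-8 ⇒ h* = (10/3)/8 = 0.4167.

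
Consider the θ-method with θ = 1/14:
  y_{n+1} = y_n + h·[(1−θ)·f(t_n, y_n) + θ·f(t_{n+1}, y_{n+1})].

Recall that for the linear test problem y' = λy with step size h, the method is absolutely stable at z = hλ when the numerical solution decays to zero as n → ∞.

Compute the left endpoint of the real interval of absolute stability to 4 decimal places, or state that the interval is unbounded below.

Set f=λy, z=hλ:
  y_{n+1} = y_n + z·[13/14·y_n + 1/14·y_{n+1}] ⇒ (1 − 1/14z)y_{n+1} = (1 + 13/14z)y_n
  R(z) = (1 + 13/14z)/(1 − 1/14z).

Need |R(x)|<1, x<0.
x=-1.11: |R|=0.0285
R=−1: 1+13/14x = −1+1/14x ⇒ -6/7x=2 ⇒ x=2/(-6/7)=-2.3333
Confirm numerically:
  x=-2.250: |R|=0.93846 <1
  x=-2.183: |R|=0.88852 <1
  x=-0.956: |R|=0.10511 <1
  x=-2.650: |R|=1.22823 >1
  x=-2.642: |R|=1.22257 >1
Interval (-2.3333, 0).

z* = -2.3333.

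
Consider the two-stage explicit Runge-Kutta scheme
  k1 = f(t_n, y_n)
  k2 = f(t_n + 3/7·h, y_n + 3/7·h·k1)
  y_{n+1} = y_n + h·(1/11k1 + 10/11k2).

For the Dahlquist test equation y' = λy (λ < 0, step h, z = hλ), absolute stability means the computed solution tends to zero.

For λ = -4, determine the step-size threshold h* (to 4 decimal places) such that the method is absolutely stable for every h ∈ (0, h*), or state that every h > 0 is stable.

(-2.5667,0); λ=-4 ⇒ h* = (77/30)/4 = 0.6417.

On y'=λy, z=hλ:
  k1=λy_n ⇒ h·k1=z·y_n;  k2=λ(1+3/7z)y_n ⇒ h·k2=z(1+3/7z)y_n
  y_{n+1}/y_n = 1 + 1/11z + 10/11z(1+3/7z) = 1 + z + 30/77z²
  R(z) = 1 + z + 30/77z².

Need |R(x)|<1, x<0.
x=-0.36: |R|=0.6905
R=1: x+30/77x²=0 ⇒ x=−77/30=-2.5667; min R=1−1/(4·30/77)=0.3583>−1
Confirm numerically:
  x=-2.107: |R|=0.62266 <1
  x=-1.238: |R|=0.35913 <1
  x=-1.055: |R|=0.37865 <1
  x=-3.043: |R|=1.56473 >1
  x=-2.612: |R|=1.04613 >1
Stable set (-2.5667, 0).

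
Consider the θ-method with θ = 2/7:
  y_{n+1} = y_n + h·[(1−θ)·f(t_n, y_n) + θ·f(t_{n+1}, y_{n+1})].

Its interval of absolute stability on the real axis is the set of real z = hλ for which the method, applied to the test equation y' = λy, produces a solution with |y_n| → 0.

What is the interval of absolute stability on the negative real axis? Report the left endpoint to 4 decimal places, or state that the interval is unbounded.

With y'=λy (z=hλ):
  y_{n+1} = y_n + z·[5/7·y_n + 2/7·y_{n+1}] ⇒ (1 − 2/7z)y_{n+1} = (1 + 5/7z)y_n
  ⇒ R(z) = (1 + 5/7z)/(1 − 2/7z).

Solve |R(x)|<1 on ℝ⁻.
x=-1.3: |R|=0.0521
R=−1: 1+5/7x = −1+2/7x ⇒ -3/7x=2 ⇒ x=2/(-3/7)=-4.6667
Confirm numerically:
  x=-4.565: |R|=0.98109 <1
  x=-3.652: |R|=0.78719 <1
  x=-2.608: |R|=0.49443 <1
  x=-5.071: |R|=1.07076 >1
  x=-4.983: |R|=1.05594 >1
  x=-4.977: |R|=1.05491 >1
So |R|<1 on (-4.6667, 0).

z∈(-4.6667,0).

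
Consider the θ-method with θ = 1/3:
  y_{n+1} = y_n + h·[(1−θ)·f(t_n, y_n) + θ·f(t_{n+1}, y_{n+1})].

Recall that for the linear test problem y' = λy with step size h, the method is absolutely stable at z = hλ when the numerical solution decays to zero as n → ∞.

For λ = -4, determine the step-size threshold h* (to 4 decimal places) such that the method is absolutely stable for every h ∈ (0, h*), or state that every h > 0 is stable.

Set f=λy, z=hλ:
  y_{n+1} = y_n + z·[2/3·y_n + 1/3·y_{n+1}] ⇒ (1 − 1/3z)y_{n+1} = (1 + 2/3z)y_n
  Hence R(z) = (1 + 2/3z)/(1 − 1/3z).

Boundary: |R(x)|=1, x<0.
x=-1.68: |R|=0.0769
R=−1: 1+2/3x = −1+1/3x ⇒ -1/3x=2 ⇒ x=2/(-1/3)=-6.0000
Confirm numerically:
  x=-5.928: |R|=0.99194 <1
  x=-4.658: |R|=0.82476 <1
  x=-2.822: |R|=0.45414 <1
  x=-6.285: |R|=1.03069 >1
  x=-6.120: |R|=1.01316 >1
  x=-6.032: |R|=1.00354 >1
Stable set (-6.0000, 0).

(-6.0000,0); λ=-4 ⇒ h* = (6)/4 = 1.5000.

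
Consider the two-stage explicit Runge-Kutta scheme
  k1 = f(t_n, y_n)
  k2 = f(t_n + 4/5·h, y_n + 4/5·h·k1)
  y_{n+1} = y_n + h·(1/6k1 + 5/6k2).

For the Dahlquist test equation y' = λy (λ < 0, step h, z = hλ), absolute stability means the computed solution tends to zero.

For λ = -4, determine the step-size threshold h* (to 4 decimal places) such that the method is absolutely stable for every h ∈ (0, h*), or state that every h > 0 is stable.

On y'=λy, z=hλ:
  k1=λy_n ⇒ h·k1=z·y_n;  k2=λ(1+4/5z)y_n ⇒ h·k2=z(1+4/5z)y_n
  y_{n+1}/y_n = 1 + 1/6z + 5/6z(1+4/5z) = 1 + z + 2/3z²
  so R(z) = 1 + z + 2/3z².

Need |R(x)|<1, x<0.
x=-1.44: |R|=0.9424
R=1: x+2/3x²=0 ⇒ x=−3/2=-1.5000; min R=1−1/(4·2/3)=0.6250>−1
Confirm numerically:
  x=-1.388: |R|=0.89636 <1
  x=-1.154: |R|=0.73381 <1
  x=-0.973: |R|=0.65815 <1
  x=-0.846: |R|=0.63114 <1
  x=-2.087: |R|=1.81671 >1
  x=-1.853: |R|=1.43607 >1
So |R|<1 on (-1.5000, 0).

(-1.5000,0); λ=-4 ⇒ h* = (3/2)/4 = 0.3750.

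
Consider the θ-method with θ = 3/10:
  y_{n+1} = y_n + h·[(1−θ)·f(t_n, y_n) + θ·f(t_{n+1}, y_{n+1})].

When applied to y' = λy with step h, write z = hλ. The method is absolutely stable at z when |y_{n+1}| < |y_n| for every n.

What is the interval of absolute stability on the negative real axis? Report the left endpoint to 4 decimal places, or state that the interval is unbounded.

z∈(-5.0000,0).

Test eqn y'=λy, z=hλ:
  y_{n+1} = y_n + z·[7/10·y_n + 3/10·y_{n+1}] ⇒ (1 − 3/10z)y_{n+1} = (1 + 7/10z)y_n
  so R(z) = (1 + 7/10z)/(1 − 3/10z).

Find x<0 with |R(x)|<1.
x=-1.41: |R|=0.0091
R=−1: 1+7/10x = −1+3/10x ⇒ -2/5x=2 ⇒ x=2/(-2/5)=-5.0000
Confirm numerically:
  x=-3.964: |R|=0.81071 <1
  x=-3.828: |R|=0.78179 <1
  x=-3.048: |R|=0.59214 <1
  x=-2.598: |R|=0.46004 <1
  x=-5.474: |R|=1.07176 >1
  x=-5.290: |R|=1.04484 >1
Interval (-5.0000, 0).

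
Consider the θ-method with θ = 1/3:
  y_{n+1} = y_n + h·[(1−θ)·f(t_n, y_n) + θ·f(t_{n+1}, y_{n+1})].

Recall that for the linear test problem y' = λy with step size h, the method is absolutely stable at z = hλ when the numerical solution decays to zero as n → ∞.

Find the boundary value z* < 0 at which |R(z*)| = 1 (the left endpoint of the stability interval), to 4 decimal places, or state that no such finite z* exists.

z* = -6.0000.

Set f=λy, z=hλ:
  y_{n+1} = y_n + z·[2/3·y_n + 1/3·y_{n+1}] ⇒ (1 − 1/3z)y_{n+1} = (1 + 2/3z)y_n
  R(z) = (1 + 2/3z)/(1 − 1/3z).

Need |R(x)|<1, x<0.
x=-1.55: |R|=0.0220
R=−1: 1+2/3x = −1+1/3x ⇒ -1/3x=2 ⇒ x=2/(-1/3)=-6.0000
Confirm numerically:
  x=-5.959: |R|=0.99542 <1
  x=-4.857: |R|=0.85452 <1
  x=-4.140: |R|=0.73950 <1
  x=-2.426: |R|=0.34132 <1
  x=-6.579: |R|=1.06044 >1
  x=-6.266: |R|=1.02871 >1
  x=-6.148: |R|=1.01618 >1
Stable set (-6.0000, 0).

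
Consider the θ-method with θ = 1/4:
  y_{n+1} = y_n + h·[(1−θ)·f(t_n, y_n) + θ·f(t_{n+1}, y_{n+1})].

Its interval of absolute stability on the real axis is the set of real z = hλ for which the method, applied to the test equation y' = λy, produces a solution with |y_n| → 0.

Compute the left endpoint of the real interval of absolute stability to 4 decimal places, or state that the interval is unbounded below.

left endpoint -4.0000.

With y'=λy (z=hλ):
  y_{n+1} = y_n + z·[3/4·y_n + 1/4·y_{n+1}] ⇒ (1 − 1/4z)y_{n+1} = (1 + 3/4z)y_n
  so R(z) = (1 + 3/4z)/(1 − 1/4z).

Boundary: |R(x)|=1, x<0.
x=-1.58: |R|=0.1326
R=−1: 1+3/4x = −1+1/4x ⇒ -1/2x=2 ⇒ x=2/(-1/2)=-4.0000
Confirm numerically:
  x=-3.512: |R|=0.87007 <1
  x=-3.462: |R|=0.85580 <1
  x=-2.329: |R|=0.47195 <1
  x=-1.600: |R|=0.14286 <1
  x=-4.491: |R|=1.11565 >1
  x=-4.354: |R|=1.08475 >1
So |R|<1 on (-4.0000, 0).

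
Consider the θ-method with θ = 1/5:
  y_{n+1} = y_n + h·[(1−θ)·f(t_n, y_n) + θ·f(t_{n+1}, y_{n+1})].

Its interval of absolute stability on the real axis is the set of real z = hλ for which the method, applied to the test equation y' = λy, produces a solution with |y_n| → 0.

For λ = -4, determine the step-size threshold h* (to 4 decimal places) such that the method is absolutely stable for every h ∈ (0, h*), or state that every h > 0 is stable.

With y'=λy (z=hλ):
  y_{n+1} = y_n + z·[4/5·y_n + 1/5·y_{n+1}] ⇒ (1 − 1/5z)y_{n+1} = (1 + 4/5z)y_n
  so R(z) = (1 + 4/5z)/(1 − 1/5z).

Solve |R(x)|<1 on ℝ⁻.
x=-1.07: |R|=0.1186
R=−1: 1+4/5x = −1+1/5x ⇒ -3/5x=2 ⇒ x=2/(-3/5)=-3.3333
Confirm numerically:
  x=-2.759: |R|=0.77794 <1
  x=-2.536: |R|=0.68259 <1
  x=-2.101: |R|=0.47937 <1
  x=-1.953: |R|=0.40443 <1
  x=-3.513: |R|=1.06331 >1
  x=-3.465: |R|=1.04666 >1
  x=-3.421: |R|=1.03123 >1
Interval (-3.3333, 0).

(-3.3333,0); λ=-4 ⇒ h* = (10/3)/4 = 0.8333.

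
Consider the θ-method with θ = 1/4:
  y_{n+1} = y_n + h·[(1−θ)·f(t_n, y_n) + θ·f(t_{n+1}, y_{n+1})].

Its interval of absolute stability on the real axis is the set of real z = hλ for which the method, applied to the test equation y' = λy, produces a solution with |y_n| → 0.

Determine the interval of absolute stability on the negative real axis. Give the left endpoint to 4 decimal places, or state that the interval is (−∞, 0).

z∈(-4.0000,0).

Set f=λy, z=hλ:
  y_{n+1} = y_n + z·[3/4·y_n + 1/4·y_{n+1}] ⇒ (1 − 1/4z)y_{n+1} = (1 + 3/4z)y_n
  R(z) = (1 + 3/4z)/(1 − 1/4z).

Find x<0 with |R(x)|<1.
x=-0.84: |R|=0.3058
R=−1: 1+3/4x = −1+1/4x ⇒ -1/2x=2 ⇒ x=2/(-1/2)=-4.0000
Confirm numerically:
  x=-3.843: |R|=0.95996 <1
  x=-3.449: |R|=0.85206 <1
  x=-2.622: |R|=0.58381 <1
  x=-1.646: |R|=0.16614 <1
  x=-4.360: |R|=1.08612 >1
  x=-4.318: |R|=1.07646 >1
  x=-4.308: |R|=1.07415 >1
So |R|<1 on (-4.0000, 0).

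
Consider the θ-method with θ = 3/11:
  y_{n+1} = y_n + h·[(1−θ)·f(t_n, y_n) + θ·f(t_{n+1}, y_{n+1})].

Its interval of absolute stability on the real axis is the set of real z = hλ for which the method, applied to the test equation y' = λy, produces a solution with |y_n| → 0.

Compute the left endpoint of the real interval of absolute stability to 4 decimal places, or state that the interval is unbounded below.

Set f=λy, z=hλ:
  y_{n+1} = y_n + z·[8/11·y_n + 3/11·y_{n+1}] ⇒ (1 − 3/11z)y_{n+1} = (1 + 8/11z)y_n
  Hence R(z) = (1 + 8/11z)/(1 − 3/11z).

Need |R(x)|<1, x<0.
x=-1.72: |R|=0.1708
R=−1: 1+8/11x = −1+3/11x ⇒ -5/11x=2 ⇒ x=2/(-5/11)=-4.4000
Confirm numerically:
  x=-3.532: |R|=0.79904 <1
  x=-3.241: |R|=0.72036 <1
  x=-3.189: |R|=0.70560 <1
  x=-1.893: |R|=0.24846 <1
  x=-4.976: |R|=1.11108 >1
  x=-4.741: |R|=1.06760 >1
  x=-4.425: |R|=1.00515 >1
Stable set (-4.4000, 0).

z* = -4.4000.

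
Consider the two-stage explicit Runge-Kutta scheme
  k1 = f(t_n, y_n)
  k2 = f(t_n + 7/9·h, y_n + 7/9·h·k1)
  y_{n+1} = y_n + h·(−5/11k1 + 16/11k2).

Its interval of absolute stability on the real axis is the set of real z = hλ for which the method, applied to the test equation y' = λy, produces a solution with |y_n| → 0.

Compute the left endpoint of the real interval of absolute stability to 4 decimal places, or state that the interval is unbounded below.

left endpoint -0.8839.

On y'=λy, z=hλ:
  k1=λy_n ⇒ h·k1=z·y_n;  k2=λ(1+7/9z)y_n ⇒ h·k2=z(1+7/9z)y_n
  y_{n+1}/y_n = 1 − 5/11z + 16/11z(1+7/9z) = 1 + z + 112/99z²
  R(z) = 1 + z + 112/99z².

Solve |R(x)|<1 on ℝ⁻.
x=-1.13: |R|=1.3146
R=1: x+112/99x²=0 ⇒ x=−99/112=-0.8839; min R=1−1/(4·112/99)=0.7790>−1
Confirm numerically:
  x=-0.694: |R|=0.85088 <1
  x=-0.555: |R|=0.79347 <1
  x=-0.543: |R|=0.79057 <1
  x=-0.489: |R|=0.78152 <1
  x=-1.399: |R|=1.81521 >1
  x=-1.160: |R|=1.36229 >1
  x=-1.144: |R|=1.33659 >1
Interval (-0.8839, 0).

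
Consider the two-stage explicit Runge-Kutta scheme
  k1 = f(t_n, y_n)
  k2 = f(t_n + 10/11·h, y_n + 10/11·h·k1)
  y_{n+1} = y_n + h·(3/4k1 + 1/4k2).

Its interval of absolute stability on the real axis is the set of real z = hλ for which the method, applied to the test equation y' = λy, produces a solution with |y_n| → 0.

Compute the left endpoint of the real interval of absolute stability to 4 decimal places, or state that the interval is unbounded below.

With y'=λy (z=hλ):
  k1=λy_n ⇒ h·k1=z·y_n;  k2=λ(1+10/11z)y_n ⇒ h·k2=z(1+10/11z)y_n
  y_{n+1}/y_n = 1 + 3/4z + 1/4z(1+10/11z) = 1 + z + 5/22z²
  R(z) = 1 + z + 5/22z².

Find x<0 with |R(x)|<1.
x=-1.78: |R|=0.0599
R=1: x+5/22x²=0 ⇒ x=−22/5=-4.4000; min R=1−1/(4·5/22)=-0.1000>−1
Confirm numerically:
  x=-4.224: |R|=0.83104 <1
  x=-3.257: |R|=0.15392 <1
  x=-2.912: |R|=0.01521 <1
  x=-4.876: |R|=1.52749 >1
  x=-4.856: |R|=1.50326 >1
  x=-4.847: |R|=1.49241 >1
Stable set (-4.4000, 0).

z* = -4.4000.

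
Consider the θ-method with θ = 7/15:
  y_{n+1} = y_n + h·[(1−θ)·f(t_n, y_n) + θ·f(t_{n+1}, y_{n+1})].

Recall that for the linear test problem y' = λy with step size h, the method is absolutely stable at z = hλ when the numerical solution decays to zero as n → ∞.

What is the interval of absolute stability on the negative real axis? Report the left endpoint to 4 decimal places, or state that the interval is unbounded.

(-30.0000, 0).

Test eqn y'=λy, z=hλ:
  y_{n+1} = y_n + z·[8/15·y_n + 7/15·y_{n+1}] ⇒ (1 − 7/15z)y_{n+1} = (1 + 8/15z)y_n
  R(z) = (1 + 8/15z)/(1 − 7/15z).

Find x<0 with |R(x)|<1.
x=-1.01: |R|=0.3135
R=−1: 1+8/15x = −1+7/15x ⇒ -1/15x=2 ⇒ x=2/(-1/15)=-30.0000
Confirm numerically:
  x=-24.593: |R|=0.97111 <1
  x=-20.834: |R|=0.94301 <1
  x=-17.712: |R|=0.91159 <1
  x=-13.193: |R|=0.84344 <1
  x=-30.596: |R|=1.00260 >1
  x=-30.339: |R|=1.00149 >1
  x=-30.120: |R|=1.00053 >1
So |R|<1 on (-30.0000, 0).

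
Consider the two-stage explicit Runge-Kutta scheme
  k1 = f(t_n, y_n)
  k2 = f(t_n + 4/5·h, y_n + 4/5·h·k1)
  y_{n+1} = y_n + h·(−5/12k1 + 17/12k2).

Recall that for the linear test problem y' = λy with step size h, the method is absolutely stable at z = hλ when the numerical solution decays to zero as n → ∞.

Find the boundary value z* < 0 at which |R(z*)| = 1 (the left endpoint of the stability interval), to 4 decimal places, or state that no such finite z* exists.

With y'=λy (z=hλ):
  k1=λy_n ⇒ h·k1=z·y_n;  k2=λ(1+4/5z)y_n ⇒ h·k2=z(1+4/5z)y_n
  y_{n+1}/y_n = 1 − 5/12z + 17/12z(1+4/5z) = 1 + z + 17/15z²
  Hence R(z) = 1 + z + 17/15z².

Find x<0 with |R(x)|<1.
x=-0.37: |R|=0.7852
R=1: x+17/15x²=0 ⇒ x=−15/17=-0.8824; min R=1−1/(4·17/15)=0.7794>−1
Confirm numerically:
  x=-0.756: |R|=0.89174 <1
  x=-0.748: |R|=0.88610 <1
  x=-0.640: |R|=0.82421 <1
  x=-0.381: |R|=0.78352 <1
  x=-1.472: |R|=1.98369 >1
  x=-1.308: |R|=1.63098 >1
Interval (-0.8824, 0).

left endpoint -0.8824.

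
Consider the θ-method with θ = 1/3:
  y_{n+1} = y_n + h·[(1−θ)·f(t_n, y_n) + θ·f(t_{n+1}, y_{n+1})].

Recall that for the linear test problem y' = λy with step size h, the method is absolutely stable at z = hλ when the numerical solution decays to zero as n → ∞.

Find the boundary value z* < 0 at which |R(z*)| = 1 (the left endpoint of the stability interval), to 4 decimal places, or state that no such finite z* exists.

z* = -6.0000.

With y'=λy (z=hλ):
  y_{n+1} = y_n + z·[2/3·y_n + 1/3·y_{n+1}] ⇒ (1 − 1/3z)y_{n+1} = (1 + 2/3z)y_n
  so R(z) = (1 + 2/3z)/(1 − 1/3z).

Solve |R(x)|<1 on ℝ⁻.
x=-0.49: |R|=0.5788
R=−1: 1+2/3x = −1+1/3x ⇒ -1/3x=2 ⇒ x=2/(-1/3)=-6.0000
Confirm numerically:
  x=-5.168: |R|=0.89814 <1
  x=-4.999: |R|=0.87486 <1
  x=-4.701: |R|=0.83132 <1
  x=-6.414: |R|=1.04398 >1
  x=-6.380: |R|=1.04051 >1
  x=-6.058: |R|=1.00640 >1
Stable set (-6.0000, 0).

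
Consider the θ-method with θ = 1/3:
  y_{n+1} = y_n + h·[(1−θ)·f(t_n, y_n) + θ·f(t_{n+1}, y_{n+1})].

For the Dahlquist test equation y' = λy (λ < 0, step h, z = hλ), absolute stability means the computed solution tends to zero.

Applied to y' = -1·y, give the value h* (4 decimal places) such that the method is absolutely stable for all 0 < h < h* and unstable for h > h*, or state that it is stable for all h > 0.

Test eqn y'=λy, z=hλ:
  y_{n+1} = y_n + z·[2/3·y_n + 1/3·y_{n+1}] ⇒ (1 − 1/3z)y_{n+1} = (1 + 2/3z)y_n
  so R(z) = (1 + 2/3z)/(1 − 1/3z).

Solve |R(x)|<1 on ℝ⁻.
x=-1.18: |R|=0.1531
R=−1: 1+2/3x = −1+1/3x ⇒ -1/3x=2 ⇒ x=2/(-1/3)=-6.0000
Confirm numerically:
  x=-5.326: |R|=0.91905 <1
  x=-4.415: |R|=0.78624 <1
  x=-3.568: |R|=0.62972 <1
  x=-3.540: |R|=0.62385 <1
  x=-6.458: |R|=1.04842 >1
  x=-6.284: |R|=1.03059 >1
Interval (-6.0000, 0).

(-6.0000,0); λ=-1 ⇒ h* = (6)/1 = 6.0000.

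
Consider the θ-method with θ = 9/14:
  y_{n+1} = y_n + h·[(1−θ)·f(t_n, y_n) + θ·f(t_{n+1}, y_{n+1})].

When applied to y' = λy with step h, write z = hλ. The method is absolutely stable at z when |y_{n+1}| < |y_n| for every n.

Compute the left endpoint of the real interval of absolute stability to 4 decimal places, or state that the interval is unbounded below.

Set f=λy, z=hλ:
  y_{n+1} = y_n + z·[5/14·y_n + 9/14·y_{n+1}] ⇒ (1 − 9/14z)y_{n+1} = (1 + 5/14z)y_n
  Hence R(z) = (1 + 5/14z)/(1 − 9/14z).

Need |R(x)|<1, x<0.
x=-0.82: |R|=0.4630
x=-2: |R|=0.1250
x=-10: |R|=0.3462
x=-100: |R|=0.5317
θ=9/14≥1/2 ⇒ |1+5/14x|<|1−9/14x| ∀x<0 ⇒ interval (−∞,0).

interval (−∞, 0).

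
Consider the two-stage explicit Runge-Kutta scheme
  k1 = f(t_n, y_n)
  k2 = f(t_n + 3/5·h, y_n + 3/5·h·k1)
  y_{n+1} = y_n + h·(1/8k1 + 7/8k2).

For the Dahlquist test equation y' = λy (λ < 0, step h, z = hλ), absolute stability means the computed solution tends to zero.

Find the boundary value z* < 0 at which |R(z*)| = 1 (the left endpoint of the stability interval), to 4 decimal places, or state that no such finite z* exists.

Set f=λy, z=hλ:
  k1=λy_n ⇒ h·k1=z·y_n;  k2=λ(1+3/5z)y_n ⇒ h·k2=z(1+3/5z)y_n
  y_{n+1}/y_n = 1 + 1/8z + 7/8z(1+3/5z) = 1 + z + 21/40z²
  ⇒ R(z) = 1 + z + 21/40z².

Find x<0 with |R(x)|<1.
x=-0.38: |R|=0.6958
R=1: x+21/40x²=0 ⇒ x=−40/21=-1.9048; min R=1−1/(4·21/40)=0.5238>−1
Confirm numerically:
  x=-1.426: |R|=0.64157 <1
  x=-1.158: |R|=0.54601 <1
  x=-0.803: |R|=0.53552 <1
  x=-2.457: |R|=1.71235 >1
  x=-1.994: |R|=1.09342 >1
Stable set (-1.9048, 0).

left endpoint -1.9048.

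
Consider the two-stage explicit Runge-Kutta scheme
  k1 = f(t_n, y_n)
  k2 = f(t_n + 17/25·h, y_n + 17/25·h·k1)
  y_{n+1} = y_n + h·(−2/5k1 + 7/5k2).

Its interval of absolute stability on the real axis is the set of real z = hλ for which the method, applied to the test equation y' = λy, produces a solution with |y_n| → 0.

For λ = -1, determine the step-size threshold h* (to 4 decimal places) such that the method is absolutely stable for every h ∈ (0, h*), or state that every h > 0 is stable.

With y'=λy (z=hλ):
  k1=λy_n ⇒ h·k1=z·y_n;  k2=λ(1+17/25z)y_n ⇒ h·k2=z(1+17/25z)y_n
  y_{n+1}/y_n = 1 − 2/5z + 7/5z(1+17/25z) = 1 + z + 119/125z²
  so R(z) = 1 + z + 119/125z².

Find x<0 with |R(x)|<1.
x=-0.66: |R|=0.7547
R=1: x+119/125x²=0 ⇒ x=−125/119=-1.0504; min R=1−1/(4·119/125)=0.7374>−1
Confirm numerically:
  x=-0.844: |R|=0.83414 <1
  x=-0.784: |R|=0.80115 <1
  x=-0.477: |R|=0.73961 <1
  x=-1.514: |R|=1.66817 >1
  x=-1.074: |R|=1.02411 >1
Stable set (-1.0504, 0).

(-1.0504,0); λ=-1 ⇒ h* = (125/119)/1 = 1.0504.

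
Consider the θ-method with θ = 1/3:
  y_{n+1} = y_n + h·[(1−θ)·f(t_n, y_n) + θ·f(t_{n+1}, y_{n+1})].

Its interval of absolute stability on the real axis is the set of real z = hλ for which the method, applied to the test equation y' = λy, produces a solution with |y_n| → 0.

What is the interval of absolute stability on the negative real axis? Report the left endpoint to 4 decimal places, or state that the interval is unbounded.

On y'=λy, z=hλ:
  y_{n+1} = y_n + z·[2/3·y_n + 1/3·y_{n+1}] ⇒ (1 − 1/3z)y_{n+1} = (1 + 2/3z)y_n
  R(z) = (1 + 2/3z)/(1 − 1/3z).

Boundary: |R(x)|=1, x<0.
x=-1.73: |R|=0.0973
R=−1: 1+2/3x = −1+1/3x ⇒ -1/3x=2 ⇒ x=2/(-1/3)=-6.0000
Confirm numerically:
  x=-3.901: |R|=0.69584 <1
  x=-3.047: |R|=0.51166 <1
  x=-2.949: |R|=0.48714 <1
  x=-2.517: |R|=0.36868 <1
  x=-6.441: |R|=1.04671 >1
  x=-6.390: |R|=1.04153 >1
  x=-6.057: |R|=1.00629 >1
Stable set (-6.0000, 0).

(-6.0000, 0).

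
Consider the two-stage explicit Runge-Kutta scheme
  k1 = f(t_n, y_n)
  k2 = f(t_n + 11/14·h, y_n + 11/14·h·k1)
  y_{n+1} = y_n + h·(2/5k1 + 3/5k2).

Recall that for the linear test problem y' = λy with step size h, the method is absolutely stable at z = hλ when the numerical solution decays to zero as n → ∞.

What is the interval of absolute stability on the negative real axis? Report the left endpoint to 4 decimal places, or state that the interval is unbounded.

z∈(-2.1212,0).

Set f=λy, z=hλ:
  k1=λy_n ⇒ h·k1=z·y_n;  k2=λ(1+11/14z)y_n ⇒ h·k2=z(1+11/14z)y_n
  y_{n+1}/y_n = 1 + 2/5z + 3/5z(1+11/14z) = 1 + z + 33/70z²
  R(z) = 1 + z + 33/70z².

Find x<0 with |R(x)|<1.
x=-1.34: |R|=0.5065
R=1: x+33/70x²=0 ⇒ x=−70/33=-2.1212; min R=1−1/(4·33/70)=0.4697>−1
Confirm numerically:
  x=-1.948: |R|=0.84093 <1
  x=-1.889: |R|=0.79321 <1
  x=-1.335: |R|=0.50519 <1
  x=-1.196: |R|=0.47834 <1
  x=-2.499: |R|=1.44507 >1
  x=-2.324: |R|=1.22217 >1
  x=-2.146: |R|=1.02508 >1
Stable set (-2.1212, 0).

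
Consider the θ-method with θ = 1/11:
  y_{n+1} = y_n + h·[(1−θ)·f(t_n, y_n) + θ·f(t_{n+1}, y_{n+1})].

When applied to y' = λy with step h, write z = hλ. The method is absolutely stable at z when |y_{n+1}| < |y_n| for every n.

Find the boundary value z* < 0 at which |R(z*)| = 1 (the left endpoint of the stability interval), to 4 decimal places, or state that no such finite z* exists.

left endpoint -2.4444.

Test eqn y'=λy, z=hλ:
  y_{n+1} = y_n + z·[10/11·y_n + 1/11·y_{n+1}] ⇒ (1 − 1/11z)y_{n+1} = (1 + 10/11z)y_n
  R(z) = (1 + 10/11z)/(1 − 1/11z).

Solve |R(x)|<1 on ℝ⁻.
x=-0.9: |R|=0.1681
R=−1: 1+10/11x = −1+1/11x ⇒ -9/11x=2 ⇒ x=2/(-9/11)=-2.4444
Confirm numerically:
  x=-1.945: |R|=0.65276 <1
  x=-1.901: |R|=0.62088 <1
  x=-1.596: |R|=0.39378 <1
  x=-1.149: |R|=0.04033 <1
  x=-3.044: |R|=1.38422 >1
  x=-2.606: |R|=1.10686 >1
  x=-2.473: |R|=1.01908 >1
So |R|<1 on (-2.4444, 0).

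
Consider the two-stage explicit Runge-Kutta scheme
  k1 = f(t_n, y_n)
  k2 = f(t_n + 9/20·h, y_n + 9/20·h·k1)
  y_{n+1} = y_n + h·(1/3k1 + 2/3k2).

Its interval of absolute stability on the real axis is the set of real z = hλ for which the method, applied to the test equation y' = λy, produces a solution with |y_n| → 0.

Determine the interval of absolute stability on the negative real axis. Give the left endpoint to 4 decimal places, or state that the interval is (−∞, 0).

z∈(-3.3333,0).

With y'=λy (z=hλ):
  k1=λy_n ⇒ h·k1=z·y_n;  k2=λ(1+9/20z)y_n ⇒ h·k2=z(1+9/20z)y_n
  y_{n+1}/y_n = 1 + 1/3z + 2/3z(1+9/20z) = 1 + z + 3/10z²
  ⇒ R(z) = 1 + z + 3/10z².

Find x<0 with |R(x)|<1.
x=-1.15: |R|=0.2468
R=1: x+3/10x²=0 ⇒ x=−10/3=-3.3333; min R=1−1/(4·3/10)=0.1667>−1
Confirm numerically:
  x=-2.037: |R|=0.20781 <1
  x=-1.917: |R|=0.18547 <1
  x=-1.334: |R|=0.19987 <1
  x=-3.895: |R|=1.65631 >1
  x=-3.864: |R|=1.61515 >1
So |R|<1 on (-3.3333, 0).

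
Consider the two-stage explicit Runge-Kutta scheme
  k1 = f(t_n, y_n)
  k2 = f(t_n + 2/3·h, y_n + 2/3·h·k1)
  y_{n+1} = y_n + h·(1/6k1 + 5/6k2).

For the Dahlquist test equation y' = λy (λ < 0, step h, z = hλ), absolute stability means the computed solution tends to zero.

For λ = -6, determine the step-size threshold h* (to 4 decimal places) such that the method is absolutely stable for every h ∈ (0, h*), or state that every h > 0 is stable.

With y'=λy (z=hλ):
  k1=λy_n ⇒ h·k1=z·y_n;  k2=λ(1+2/3z)y_n ⇒ h·k2=z(1+2/3z)y_n
  y_{n+1}/y_n = 1 + 1/6z + 5/6z(1+2/3z) = 1 + z + 5/9z²
  R(z) = 1 + z + 5/9z².

Find x<0 with |R(x)|<1.
x=-0.93: |R|=0.5505
R=1: x+5/9x²=0 ⇒ x=−9/5=-1.8000; min R=1−1/(4·5/9)=0.5500>−1
Confirm numerically:
  x=-1.572: |R|=0.80088 <1
  x=-1.338: |R|=0.65658 <1
  x=-1.187: |R|=0.59576 <1
  x=-0.941: |R|=0.55093 <1
  x=-2.340: |R|=1.70200 >1
  x=-2.102: |R|=1.35267 >1
  x=-2.092: |R|=1.33937 >1
Stable set (-1.8000, 0).

(-1.8000,0); λ=-6 ⇒ h* = (9/5)/6 = 0.3000.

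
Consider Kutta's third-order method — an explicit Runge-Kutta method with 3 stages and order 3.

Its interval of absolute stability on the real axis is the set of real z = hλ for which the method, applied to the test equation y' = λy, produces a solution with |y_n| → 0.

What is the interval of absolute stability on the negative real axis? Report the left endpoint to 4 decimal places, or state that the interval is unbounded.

Test eqn y'=λy, z=hλ:
  order 3, 3-stage ⇒ R(z)=1+z+z^2/2+z^3/6
  (e.g. R(-0.52)=0.59177, |R|=0.59177)

Boundary: |R(x)|=1, x<0.
x=-0.52: |R|=0.5918
|R(-2.12)|=0.4608 |R(-0.97)|=0.3483 |R(-0.78)|=0.4451
Bisect:
  x_lo=-2.9129 |R|=1.7898  x_hi=-0.3001 |R|=0.7404
  mid=-1.60650 |R|=0.00710 →hi
  mid=-2.25971 |R|=0.62969 →hi
  mid=-2.58631 |R|=1.12512 →lo
  mid=-2.42301 |R|=0.85843 →hi
  mid=-2.50466 |R|=0.98676 →hi
  mid=-2.54549 |R|=1.05465 →lo
  mid=-2.52507 |R|=1.02039 →lo
  mid=-2.51487 |R|=1.00349 →lo
  ...
  [-2.51280,-2.51264] ⇒ x*=-2.5127
So |R|<1 on (-2.5127, 0).

(-2.5127, 0).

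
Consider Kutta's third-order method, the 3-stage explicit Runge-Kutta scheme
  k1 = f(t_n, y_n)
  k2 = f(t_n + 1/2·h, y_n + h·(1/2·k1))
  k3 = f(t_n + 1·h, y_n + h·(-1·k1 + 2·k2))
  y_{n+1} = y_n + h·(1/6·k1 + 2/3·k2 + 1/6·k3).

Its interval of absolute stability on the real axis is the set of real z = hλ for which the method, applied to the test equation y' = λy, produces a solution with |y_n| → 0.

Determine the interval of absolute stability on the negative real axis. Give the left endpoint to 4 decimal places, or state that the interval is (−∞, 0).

With y'=λy (z=hλ):
  order 3, 3-stage ⇒ R(z)=1+z+z^2/2+z^3/6
  (e.g. R(-1.25)=0.20573, |R|=0.20573)

Find x<0 with |R(x)|<1.
x=-1.25: |R|=0.2057
|R(-1.04)|=0.3133 |R(-0.58)|=0.5557 |R(-0.55)|=0.5735
Bisect:
  x_lo=-3.2305 |R|=2.6313  x_hi=-0.2179 |R|=0.8041
  mid=-1.72420 |R|=0.09207 →hi
  mid=-2.47733 |R|=0.94272 →hi
  mid=-2.85390 |R|=1.65558 →lo
  mid=-2.66562 |R|=1.26963 →lo
  mid=-2.57148 |R|=1.09921 →lo
  mid=-2.52441 |R|=1.01928 →lo
  mid=-2.50087 |R|=0.98058 →hi
  mid=-2.51264 |R|=0.99982 →hi
  ...
  [-2.51282,-2.51264] ⇒ x*=-2.5127
So |R|<1 on (-2.5127, 0).

z∈(-2.5127,0).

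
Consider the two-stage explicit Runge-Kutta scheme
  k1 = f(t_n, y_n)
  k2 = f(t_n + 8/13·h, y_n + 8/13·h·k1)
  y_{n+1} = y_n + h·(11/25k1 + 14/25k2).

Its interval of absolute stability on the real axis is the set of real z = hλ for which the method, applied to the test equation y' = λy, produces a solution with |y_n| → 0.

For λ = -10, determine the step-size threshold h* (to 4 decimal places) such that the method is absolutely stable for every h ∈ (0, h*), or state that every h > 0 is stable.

(-2.9018,0); λ=-10 ⇒ h* = (325/112)/10 = 0.2902.

With y'=λy (z=hλ):
  k1=λy_n ⇒ h·k1=z·y_n;  k2=λ(1+8/13z)y_n ⇒ h·k2=z(1+8/13z)y_n
  y_{n+1}/y_n = 1 + 11/25z + 14/25z(1+8/13z) = 1 + z + 112/325z²
  R(z) = 1 + z + 112/325z².

Find x<0 with |R(x)|<1.
x=-1.71: |R|=0.2977
R=1: x+112/325x²=0 ⇒ x=−325/112=-2.9018; min R=1−1/(4·112/325)=0.2746>−1
Confirm numerically:
  x=-2.434: |R|=0.60762 <1
  x=-2.274: |R|=0.50803 <1
  x=-2.103: |R|=0.42110 <1
  x=-3.498: |R|=1.71872 >1
  x=-3.184: |R|=1.30966 >1
Stable set (-2.9018, 0).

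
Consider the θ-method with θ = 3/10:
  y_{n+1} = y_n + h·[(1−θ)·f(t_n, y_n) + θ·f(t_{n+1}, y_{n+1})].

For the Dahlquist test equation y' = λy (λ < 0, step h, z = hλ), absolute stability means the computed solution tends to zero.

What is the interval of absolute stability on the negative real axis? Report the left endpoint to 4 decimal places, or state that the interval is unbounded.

z∈(-5.0000,0).

Test eqn y'=λy, z=hλ:
  y_{n+1} = y_n + z·[7/10·y_n + 3/10·y_{n+1}] ⇒ (1 − 3/10z)y_{n+1} = (1 + 7/10z)y_n
  ⇒ R(z) = (1 + 7/10z)/(1 − 3/10z).

Solve |R(x)|<1 on ℝ⁻.
x=-1.46: |R|=0.0153
R=−1: 1+7/10x = −1+3/10x ⇒ -2/5x=2 ⇒ x=2/(-2/5)=-5.0000
Confirm numerically:
  x=-4.095: |R|=0.83756 <1
  x=-3.611: |R|=0.73331 <1
  x=-2.692: |R|=0.48927 <1
  x=-5.567: |R|=1.08494 >1
  x=-5.255: |R|=1.03959 >1
So |R|<1 on (-5.0000, 0).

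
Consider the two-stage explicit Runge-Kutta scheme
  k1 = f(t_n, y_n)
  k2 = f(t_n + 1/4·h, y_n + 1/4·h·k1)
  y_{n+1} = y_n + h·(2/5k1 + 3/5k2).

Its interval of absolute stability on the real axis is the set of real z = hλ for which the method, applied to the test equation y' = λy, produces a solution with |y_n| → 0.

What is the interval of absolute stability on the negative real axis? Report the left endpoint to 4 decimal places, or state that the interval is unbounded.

z∈(-6.6667,0).

Set f=λy, z=hλ:
  k1=λy_n ⇒ h·k1=z·y_n;  k2=λ(1+1/4z)y_n ⇒ h·k2=z(1+1/4z)y_n
  y_{n+1}/y_n = 1 + 2/5z + 3/5z(1+1/4z) = 1 + z + 3/20z²
  so R(z) = 1 + z + 3/20z².

Boundary: |R(x)|=1, x<0.
x=-1.79: |R|=0.3094
R=1: x+3/20x²=0 ⇒ x=−20/3=-6.6667; min R=1−1/(4·3/20)=-0.6667>−1
Confirm numerically:
  x=-6.474: |R|=0.81290 <1
  x=-4.422: |R|=0.48889 <1
  x=-3.434: |R|=0.66515 <1
  x=-3.315: |R|=0.66662 <1
  x=-6.859: |R|=1.19788 >1
  x=-6.836: |R|=1.17363 >1
Stable set (-6.6667, 0).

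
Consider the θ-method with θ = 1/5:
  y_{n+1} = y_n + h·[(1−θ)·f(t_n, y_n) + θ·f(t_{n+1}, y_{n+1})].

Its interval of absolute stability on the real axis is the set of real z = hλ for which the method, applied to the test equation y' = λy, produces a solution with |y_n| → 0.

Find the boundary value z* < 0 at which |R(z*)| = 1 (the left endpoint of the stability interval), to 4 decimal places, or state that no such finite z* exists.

left endpoint -3.3333.

Test eqn y'=λy, z=hλ:
  y_{n+1} = y_n + z·[4/5·y_n + 1/5·y_{n+1}] ⇒ (1 − 1/5z)y_{n+1} = (1 + 4/5z)y_n
  so R(z) = (1 + 4/5z)/(1 − 1/5z).

Find x<0 with |R(x)|<1.
x=-1.78: |R|=0.3127
R=−1: 1+4/5x = −1+1/5x ⇒ -3/5x=2 ⇒ x=2/(-3/5)=-3.3333
Confirm numerically:
  x=-2.715: |R|=0.75956 <1
  x=-2.162: |R|=0.50935 <1
  x=-1.538: |R|=0.17620 <1
  x=-3.924: |R|=1.19857 >1
  x=-3.573: |R|=1.08387 >1
  x=-3.490: |R|=1.05536 >1
Stable set (-3.3333, 0).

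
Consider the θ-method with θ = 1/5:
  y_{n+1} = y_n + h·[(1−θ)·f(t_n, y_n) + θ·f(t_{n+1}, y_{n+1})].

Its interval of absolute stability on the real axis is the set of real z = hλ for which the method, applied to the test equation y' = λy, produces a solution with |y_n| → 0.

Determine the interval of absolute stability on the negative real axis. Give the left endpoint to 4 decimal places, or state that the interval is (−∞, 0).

z∈(-3.3333,0).

With y'=λy (z=hλ):
  y_{n+1} = y_n + z·[4/5·y_n + 1/5·y_{n+1}] ⇒ (1 − 1/5z)y_{n+1} = (1 + 4/5z)y_n
  Hence R(z) = (1 + 4/5z)/(1 − 1/5z).

Need |R(x)|<1, x<0.
x=-1.5: |R|=0.1538
R=−1: 1+4/5x = −1+1/5x ⇒ -3/5x=2 ⇒ x=2/(-3/5)=-3.3333
Confirm numerically:
  x=-2.996: |R|=0.87344 <1
  x=-2.450: |R|=0.64430 <1
  x=-1.434: |R|=0.11439 <1
  x=-3.871: |R|=1.18183 >1
  x=-3.634: |R|=1.10447 >1
So |R|<1 on (-3.3333, 0).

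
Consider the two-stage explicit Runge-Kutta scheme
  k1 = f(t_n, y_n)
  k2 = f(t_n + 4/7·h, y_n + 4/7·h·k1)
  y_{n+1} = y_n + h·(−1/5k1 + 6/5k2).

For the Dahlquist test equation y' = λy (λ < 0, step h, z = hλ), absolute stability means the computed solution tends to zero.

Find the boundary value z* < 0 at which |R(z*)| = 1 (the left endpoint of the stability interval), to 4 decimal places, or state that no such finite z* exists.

left endpoint -1.4583.

Test eqn y'=λy, z=hλ:
  k1=λy_n ⇒ h·k1=z·y_n;  k2=λ(1+4/7z)y_n ⇒ h·k2=z(1+4/7z)y_n
  y_{n+1}/y_n = 1 − 1/5z + 6/5z(1+4/7z) = 1 + z + 24/35z²
  ⇒ R(z) = 1 + z + 24/35z².

Need |R(x)|<1, x<0.
x=-0.86: |R|=0.6472
R=1: x+24/35x²=0 ⇒ x=−35/24=-1.4583; min R=1−1/(4·24/35)=0.6354>−1
Confirm numerically:
  x=-1.303: |R|=0.86121 <1
  x=-0.714: |R|=0.63557 <1
  x=-0.713: |R|=0.63560 <1
  x=-0.680: |R|=0.63707 <1
  x=-1.701: |R|=1.28305 >1
  x=-1.574: |R|=1.12484 >1
Stable set (-1.4583, 0).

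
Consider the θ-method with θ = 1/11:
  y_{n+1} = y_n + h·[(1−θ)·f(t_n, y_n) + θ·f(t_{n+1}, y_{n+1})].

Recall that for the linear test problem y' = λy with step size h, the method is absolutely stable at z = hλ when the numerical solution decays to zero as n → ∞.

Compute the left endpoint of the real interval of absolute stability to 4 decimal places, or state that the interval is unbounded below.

left endpoint -2.4444.

Test eqn y'=λy, z=hλ:
  y_{n+1} = y_n + z·[10/11·y_n + 1/11·y_{n+1}] ⇒ (1 − 1/11z)y_{n+1} = (1 + 10/11z)y_n
  ⇒ R(z) = (1 + 10/11z)/(1 − 1/11z).

Find x<0 with |R(x)|<1.
x=-1.05: |R|=0.0415
R=−1: 1+10/11x = −1+1/11x ⇒ -9/11x=2 ⇒ x=2/(-9/11)=-2.4444
Confirm numerically:
  x=-1.876: |R|=0.60267 <1
  x=-1.670: |R|=0.44988 <1
  x=-1.447: |R|=0.27878 <1
  x=-2.849: |R|=1.26291 >1
  x=-2.779: |R|=1.21852 >1
Interval (-2.4444, 0).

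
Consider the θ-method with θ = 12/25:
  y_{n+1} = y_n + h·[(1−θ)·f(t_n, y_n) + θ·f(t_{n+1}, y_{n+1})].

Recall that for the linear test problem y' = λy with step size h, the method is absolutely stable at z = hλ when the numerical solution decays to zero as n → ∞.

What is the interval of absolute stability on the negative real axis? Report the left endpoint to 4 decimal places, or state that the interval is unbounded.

Test eqn y'=λy, z=hλ:
  y_{n+1} = y_n + z·[13/25·y_n + 12/25·y_{n+1}] ⇒ (1 − 12/25z)y_{n+1} = (1 + 13/25z)y_n
  Hence R(z) = (1 + 13/25z)/(1 − 12/25z).

Need |R(x)|<1, x<0.
x=-1.28: |R|=0.2071
R=−1: 1+13/25x = −1+12/25x ⇒ -1/25x=2 ⇒ x=2/(-1/25)=-50.0000
Confirm numerically:
  x=-33.015: |R|=0.95967 <1
  x=-28.552: |R|=0.94166 <1
  x=-25.347: |R|=0.92510 <1
  x=-50.418: |R|=1.00066 >1
  x=-50.109: |R|=1.00017 >1
Stable set (-50.0000, 0).

(-50.0000, 0).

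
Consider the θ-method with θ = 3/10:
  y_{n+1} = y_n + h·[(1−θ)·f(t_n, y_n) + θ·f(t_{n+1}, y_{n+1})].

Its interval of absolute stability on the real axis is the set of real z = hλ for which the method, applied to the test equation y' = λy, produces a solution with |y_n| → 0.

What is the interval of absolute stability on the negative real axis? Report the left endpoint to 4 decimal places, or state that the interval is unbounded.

On y'=λy, z=hλ:
  y_{n+1} = y_n + z·[7/10·y_n + 3/10·y_{n+1}] ⇒ (1 − 3/10z)y_{n+1} = (1 + 7/10z)y_n
  Hence R(z) = (1 + 7/10z)/(1 − 3/10z).

Need |R(x)|<1, x<0.
x=-0.62: |R|=0.4772
R=−1: 1+7/10x = −1+3/10x ⇒ -2/5x=2 ⇒ x=2/(-2/5)=-5.0000
Confirm numerically:
  x=-3.098: |R|=0.60568 <1
  x=-2.716: |R|=0.49658 <1
  x=-2.220: |R|=0.33253 <1
  x=-5.345: |R|=1.05301 >1
  x=-5.341: |R|=1.05242 >1
  x=-5.126: |R|=1.01986 >1
So |R|<1 on (-5.0000, 0).

z∈(-5.0000,0).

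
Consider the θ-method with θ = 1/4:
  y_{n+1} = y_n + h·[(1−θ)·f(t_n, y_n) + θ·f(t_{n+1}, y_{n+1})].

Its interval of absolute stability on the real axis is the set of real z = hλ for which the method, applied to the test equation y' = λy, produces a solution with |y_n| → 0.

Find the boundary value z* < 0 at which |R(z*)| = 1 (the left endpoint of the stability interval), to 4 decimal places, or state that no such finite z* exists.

left endpoint -4.0000.

On y'=λy, z=hλ:
  y_{n+1} = y_n + z·[3/4·y_n + 1/4·y_{n+1}] ⇒ (1 − 1/4z)y_{n+1} = (1 + 3/4z)y_n
  Hence R(z) = (1 + 3/4z)/(1 − 1/4z).

Find x<0 with |R(x)|<1.
x=-0.46: |R|=0.5874
R=−1: 1+3/4x = −1+1/4x ⇒ -1/2x=2 ⇒ x=2/(-1/2)=-4.0000
Confirm numerically:
  x=-3.274: |R|=0.80038 <1
  x=-2.908: |R|=0.68384 <1
  x=-2.702: |R|=0.61265 <1
  x=-2.408: |R|=0.50312 <1
  x=-4.488: |R|=1.11499 >1
  x=-4.259: |R|=1.06272 >1
Interval (-4.0000, 0).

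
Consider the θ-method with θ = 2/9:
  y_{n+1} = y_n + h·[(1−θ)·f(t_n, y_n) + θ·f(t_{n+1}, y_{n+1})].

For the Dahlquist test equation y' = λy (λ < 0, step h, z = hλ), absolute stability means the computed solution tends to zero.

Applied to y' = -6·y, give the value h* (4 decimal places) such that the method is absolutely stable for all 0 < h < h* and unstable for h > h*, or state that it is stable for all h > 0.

(-3.6000,0); λ=-6 ⇒ h* = (18/5)/6 = 0.6000.

Set f=λy, z=hλ:
  y_{n+1} = y_n + z·[7/9·y_n + 2/9·y_{n+1}] ⇒ (1 − 2/9z)y_{n+1} = (1 + 7/9z)y_n
  R(z) = (1 + 7/9z)/(1 − 2/9z).

Find x<0 with |R(x)|<1.
x=-1.67: |R|=0.2180
R=−1: 1+7/9x = −1+2/9x ⇒ -5/9x=2 ⇒ x=2/(-5/9)=-3.6000
Confirm numerically:
  x=-2.929: |R|=0.77420 <1
  x=-2.435: |R|=0.58003 <1
  x=-2.421: |R|=0.57412 <1
  x=-3.977: |R|=1.11118 >1
  x=-3.700: |R|=1.03049 >1
  x=-3.646: |R|=1.01412 >1
Interval (-3.6000, 0).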